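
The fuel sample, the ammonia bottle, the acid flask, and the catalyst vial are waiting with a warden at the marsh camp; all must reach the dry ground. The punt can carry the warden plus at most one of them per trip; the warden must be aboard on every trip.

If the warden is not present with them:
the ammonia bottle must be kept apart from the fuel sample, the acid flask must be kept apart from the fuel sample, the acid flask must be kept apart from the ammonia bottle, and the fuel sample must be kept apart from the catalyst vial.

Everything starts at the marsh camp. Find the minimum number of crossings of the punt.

impossible

Whatever the first load, the items left behind include a forbidden pair without the warden. No opening move is safe, so no plan exists.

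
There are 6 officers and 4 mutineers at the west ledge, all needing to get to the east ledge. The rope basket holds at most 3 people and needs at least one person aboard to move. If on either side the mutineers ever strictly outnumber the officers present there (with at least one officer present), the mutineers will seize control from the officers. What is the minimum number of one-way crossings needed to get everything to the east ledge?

9

Counting alone: each trip to the east ledge takes at most 3 across and each return brings at least 1 back, so after t trips out (and t−1 returns) at most 3t − (t−1) of the 10 are across; that first reaches 10 at t = 5, so at least 9 crossings are needed.
The plan below uses exactly 9 crossings, so it is optimal:
1. 2 mutineers → the east ledge.  (the west ledge: 6O 2M; the east ledge: 0O 2M)
2. 1 mutineer ← the west ledge.  (the west ledge: 6O 3M; the east ledge: 0O 1M)
3. 3 mutineers → the east ledge.  (the west ledge: 6O 0M; the east ledge: 0O 4M)
4. 1 mutineer ← the west ledge.  (the west ledge: 6O 1M; the east ledge: 0O 3M)
5. 3 officers → the east ledge.  (the west ledge: 3O 1M; the east ledge: 3O 3M)
6. 1 mutineer ← the west ledge.  (the west ledge: 3O 2M; the east ledge: 3O 2M)
7. 1 officer and 2 mutineers → the east ledge.  (the west ledge: 2O 0M; the east ledge: 4O 4M)
8. 1 mutineer ← the west ledge.  (the west ledge: 2O 1M; the east ledge: 4O 3M)
9. 2 officers and 1 mutineer → the east ledge.  (the west ledge: 0O 0M; the east ledge: 6O 4M)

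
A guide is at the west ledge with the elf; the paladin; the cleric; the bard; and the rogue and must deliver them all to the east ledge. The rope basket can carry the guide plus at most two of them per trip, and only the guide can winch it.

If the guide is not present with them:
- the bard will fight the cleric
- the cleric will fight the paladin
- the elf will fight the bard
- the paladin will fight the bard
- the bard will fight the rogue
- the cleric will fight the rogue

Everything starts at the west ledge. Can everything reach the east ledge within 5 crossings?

Counting alone: the guide can take at most 2 across per trip to the east ledge, so moving all 5 needs at least 3 loaded trips out, with a return between consecutive ones — at least 5 crossings.
The safety rule pushes this higher. Following every safe sequence of crossings, the most of the 5 that can be at the east ledge as the rope basket arrives there on crossing 5 is 4 — never all 5.
So the move cannot be finished within 5 crossings. (The shortest complete plan takes 7:)
1. Guide goes to the east ledge with the bard and the cleric.  [the west ledge: the elf, the paladin, the rogue | the east ledge: the bard, the cleric]
2. Guide goes back to the west ledge with the cleric.  [the west ledge: the cleric, the elf, the paladin, the rogue | the east ledge: the bard]
3. Guide goes to the east ledge with the cleric and the elf.  [the west ledge: the paladin, the rogue | the east ledge: the bard, the cleric, the elf]
4. Guide goes back to the west ledge with the bard.  [the west ledge: the bard, the paladin, the rogue | the east ledge: the cleric, the elf]
5. Guide goes to the east ledge with the paladin and the rogue.  [the west ledge: the bard | the east ledge: the cleric, the elf, the paladin, the rogue]
6. Guide goes back to the west ledge with the cleric.  [the west ledge: the bard, the cleric | the east ledge: the elf, the paladin, the rogue]
7. Guide goes to the east ledge with the bard and the cleric.  [the west ledge: — | the east ledge: the bard, the cleric, the elf, the paladin, the rogue]

No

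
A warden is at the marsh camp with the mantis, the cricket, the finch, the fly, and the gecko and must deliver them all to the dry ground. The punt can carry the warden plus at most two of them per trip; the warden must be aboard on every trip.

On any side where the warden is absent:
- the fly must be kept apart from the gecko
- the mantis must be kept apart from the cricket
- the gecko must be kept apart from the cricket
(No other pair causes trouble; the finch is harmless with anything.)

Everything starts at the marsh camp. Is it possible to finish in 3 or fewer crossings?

Counting alone: the warden can take at most 2 across per trip to the dry ground, so moving all 5 needs at least 3 loaded trips out, with a return between consecutive ones — at least 5 crossings.
Since 3 < 5, 3 crossings cannot be enough. (The shortest complete plan in fact takes 5:)
1. Warden goes to the dry ground with the gecko and the mantis.
2. Warden goes back to the marsh camp alone.
3. Warden goes to the dry ground with the finch.
4. Warden goes back to the marsh camp alone.
5. Warden goes to the dry ground with the cricket and the fly.

No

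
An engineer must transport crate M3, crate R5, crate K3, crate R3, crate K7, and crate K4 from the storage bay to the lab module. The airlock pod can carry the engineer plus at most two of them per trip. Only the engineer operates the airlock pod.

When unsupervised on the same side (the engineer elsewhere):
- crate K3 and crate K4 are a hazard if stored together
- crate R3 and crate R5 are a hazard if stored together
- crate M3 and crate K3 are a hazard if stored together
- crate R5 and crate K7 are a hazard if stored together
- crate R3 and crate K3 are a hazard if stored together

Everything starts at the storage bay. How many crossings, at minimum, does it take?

Counting alone: the engineer can take at most 2 across per trip to the lab module, so moving all 6 needs at least 3 loaded trips out, with a return between consecutive ones — at least 5 crossings.
The safety rule pushes this higher. Following every safe sequence of crossings, the most of the 6 that can be at the lab module as the airlock pod arrives there on crossing 5 is 5 — never all 6.
So no plan with fewer than 7 crossings exists, and this one achieves 7:
1. Engineer goes to the lab module with crate K3 and crate R5.  [the storage bay: crate K4, crate K7, crate M3, crate R3 | the lab module: crate K3, crate R5]
2. Engineer goes back to the storage bay alone.  [the storage bay: crate K4, crate K7, crate M3, crate R3 | the lab module: crate K3, crate R5]
3. Engineer goes to the lab module with crate M3 and crate R3.  [the storage bay: crate K4, crate K7 | the lab module: crate K3, crate M3, crate R3, crate R5]
4. Engineer goes back to the storage bay with crate K3 and crate R5.  [the storage bay: crate K3, crate K4, crate K7, crate R5 | the lab module: crate M3, crate R3]
5. Engineer goes to the lab module with crate K4 and crate K7.  [the storage bay: crate K3, crate R5 | the lab module: crate K4, crate K7, crate M3, crate R3]
6. Engineer goes back to the storage bay alone.  [the storage bay: crate K3, crate R5 | the lab module: crate K4, crate K7, crate M3, crate R3]
7. Engineer goes to the lab module with crate K3 and crate R5.  [the storage bay: — | the lab module: crate K3, crate K4, crate K7, crate M3, crate R3, crate R5]

7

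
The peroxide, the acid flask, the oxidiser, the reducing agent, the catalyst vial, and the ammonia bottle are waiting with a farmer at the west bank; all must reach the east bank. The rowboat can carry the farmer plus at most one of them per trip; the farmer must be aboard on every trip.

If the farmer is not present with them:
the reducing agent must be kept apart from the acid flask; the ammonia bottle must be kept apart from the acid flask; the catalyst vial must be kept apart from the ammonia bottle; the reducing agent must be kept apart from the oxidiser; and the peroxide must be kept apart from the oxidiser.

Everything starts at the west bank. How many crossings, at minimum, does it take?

impossible

Whatever the first load, the items left behind include a forbidden pair without the farmer. No opening move is safe, so no plan exists.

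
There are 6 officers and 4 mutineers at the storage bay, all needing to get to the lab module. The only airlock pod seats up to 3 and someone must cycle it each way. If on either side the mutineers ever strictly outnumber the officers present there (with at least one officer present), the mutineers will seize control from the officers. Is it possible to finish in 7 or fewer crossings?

No

Counting alone: each trip to the lab module takes at most 3 across and each return brings at least 1 back, so after t trips out (and t−1 returns) at most 3t − (t−1) of the 10 are across; that first reaches 10 at t = 5, so at least 9 crossings are needed.
Since 7 < 9, 7 crossings cannot be enough. (The shortest complete plan in fact takes 9:)
1. 2 mutineers → the lab module.  (the storage bay: 6O 2M; the lab module: 0O 2M)
2. 1 mutineer ← the storage bay.  (the storage bay: 6O 3M; the lab module: 0O 1M)
3. 3 mutineers → the lab module.  (the storage bay: 6O 0M; the lab module: 0O 4M)
4. 1 mutineer ← the storage bay.  (the storage bay: 6O 1M; the lab module: 0O 3M)
5. 3 officers → the lab module.  (the storage bay: 3O 1M; the lab module: 3O 3M)
6. 1 mutineer ← the storage bay.  (the storage bay: 3O 2M; the lab module: 3O 2M)
7. 1 officer and 2 mutineers → the lab module.  (the storage bay: 2O 0M; the lab module: 4O 4M)
8. 1 mutineer ← the storage bay.  (the storage bay: 2O 1M; the lab module: 4O 3M)
9. 2 officers and 1 mutineer → the lab module.  (the storage bay: 0O 0M; the lab module: 6O 4M)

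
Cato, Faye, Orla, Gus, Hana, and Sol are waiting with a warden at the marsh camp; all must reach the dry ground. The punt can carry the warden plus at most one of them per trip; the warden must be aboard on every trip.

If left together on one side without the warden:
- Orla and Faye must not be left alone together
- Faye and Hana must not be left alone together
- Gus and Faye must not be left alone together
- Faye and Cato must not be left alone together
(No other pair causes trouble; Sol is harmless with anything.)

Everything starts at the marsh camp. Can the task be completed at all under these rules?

Following every safe sequence of crossings from the start, the most of the 6 that can be at the dry ground as the punt arrives there on crossings 1, 3, 5 is 1, 2, 3 respectively; the best ever achieved is 3 of 6.
From crossing 7 on, no configuration arises that was not already reachable earlier: only 22 distinct safe configurations (who is on which side, and where the punt is) can ever be reached, none of them has everyone across, and every continuation just revisits them. So no valid plan exists.

No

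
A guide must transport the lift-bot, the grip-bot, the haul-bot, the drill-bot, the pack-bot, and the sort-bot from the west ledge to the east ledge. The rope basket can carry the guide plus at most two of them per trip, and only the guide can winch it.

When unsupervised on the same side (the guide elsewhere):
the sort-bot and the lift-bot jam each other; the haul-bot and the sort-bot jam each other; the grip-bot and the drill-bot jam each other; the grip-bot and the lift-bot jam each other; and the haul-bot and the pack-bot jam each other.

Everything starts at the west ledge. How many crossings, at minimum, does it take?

Whatever the first load, the items left behind include a forbidden pair without the guide. No opening move is safe, so no plan exists.

impossible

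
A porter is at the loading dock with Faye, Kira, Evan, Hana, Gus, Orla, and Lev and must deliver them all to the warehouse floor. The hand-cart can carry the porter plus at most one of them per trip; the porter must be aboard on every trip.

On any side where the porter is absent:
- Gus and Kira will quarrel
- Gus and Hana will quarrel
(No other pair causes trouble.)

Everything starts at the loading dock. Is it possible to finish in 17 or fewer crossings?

Yes

Yes — this plan uses 15 crossings (≤ 17):
1. Porter goes to the warehouse floor with Gus.
2. Porter goes back to the loading dock alone.
3. Porter goes to the warehouse floor with Faye.
4. Porter goes back to the loading dock alone.
5. Porter goes to the warehouse floor with Kira.
6. Porter goes back to the loading dock with Gus.
7. Porter goes to the warehouse floor with Hana.
8. Porter goes back to the loading dock alone.
9. Porter goes to the warehouse floor with Evan.
10. Porter goes back to the loading dock alone.
11. Porter goes to the warehouse floor with Orla.
12. Porter goes back to the loading dock alone.
13. Porter goes to the warehouse floor with Lev.
14. Porter goes back to the loading dock alone.
15. Porter goes to the warehouse floor with Gus.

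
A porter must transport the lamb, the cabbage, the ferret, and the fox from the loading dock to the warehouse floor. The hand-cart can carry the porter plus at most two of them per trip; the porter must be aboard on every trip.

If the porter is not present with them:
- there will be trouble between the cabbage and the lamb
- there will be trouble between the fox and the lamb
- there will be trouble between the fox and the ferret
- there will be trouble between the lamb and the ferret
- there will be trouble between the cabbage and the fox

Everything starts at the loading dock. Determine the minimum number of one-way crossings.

5

Counting alone: the porter can take at most 2 across per trip to the warehouse floor, so moving all 4 needs at least 2 loaded trips out, with a return between consecutive ones — at least 3 crossings.
The safety rule pushes this higher. Following every safe sequence of crossings, the most of the 4 that can be at the warehouse floor as the hand-cart arrives there on crossing 3 is 3 — never all 4.
So no plan with fewer than 5 crossings exists, and this one achieves 5:
1. Porter goes to the warehouse floor with the fox and the lamb.
2. Porter goes back to the loading dock with the lamb.
3. Porter goes to the warehouse floor with the cabbage and the ferret.
4. Porter goes back to the loading dock with the fox.
5. Porter goes to the warehouse floor with the fox and the lamb.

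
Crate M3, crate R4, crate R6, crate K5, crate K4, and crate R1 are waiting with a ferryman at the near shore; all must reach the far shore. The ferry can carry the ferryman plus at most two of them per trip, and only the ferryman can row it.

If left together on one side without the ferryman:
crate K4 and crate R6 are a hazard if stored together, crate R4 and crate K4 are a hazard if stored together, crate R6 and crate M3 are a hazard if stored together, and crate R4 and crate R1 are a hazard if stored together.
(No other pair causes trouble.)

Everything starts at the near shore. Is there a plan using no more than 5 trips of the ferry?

Counting alone: the ferryman can take at most 2 across per trip to the far shore, so moving all 6 needs at least 3 loaded trips out, with a return between consecutive ones — at least 5 crossings.
The safety rule pushes this higher. Following every safe sequence of crossings, the most of the 6 that can be at the far shore as the ferry arrives there on crossing 5 is 5 — never all 6.
So the move cannot be finished within 5 crossings. (The shortest complete plan takes 7:)
1. Ferryman goes to the far shore with crate R4 and crate R6.  [the near shore: crate K4, crate K5, crate M3, crate R1 | the far shore: crate R4, crate R6]
2. Ferryman goes back to the near shore alone.  [the near shore: crate K4, crate K5, crate M3, crate R1 | the far shore: crate R4, crate R6]
3. Ferryman goes to the far shore with crate K5 and crate M3.  [the near shore: crate K4, crate R1 | the far shore: crate K5, crate M3, crate R4, crate R6]
4. Ferryman goes back to the near shore with crate R6.  [the near shore: crate K4, crate R1, crate R6 | the far shore: crate K5, crate M3, crate R4]
5. Ferryman goes to the far shore with crate K4 and crate R1.  [the near shore: crate R6 | the far shore: crate K4, crate K5, crate M3, crate R1, crate R4]
6. Ferryman goes back to the near shore with crate R4.  [the near shore: crate R4, crate R6 | the far shore: crate K4, crate K5, crate M3, crate R1]
7. Ferryman goes to the far shore with crate R4 and crate R6.  [the near shore: — | the far shore: crate K4, crate K5, crate M3, crate R1, crate R4, crate R6]

No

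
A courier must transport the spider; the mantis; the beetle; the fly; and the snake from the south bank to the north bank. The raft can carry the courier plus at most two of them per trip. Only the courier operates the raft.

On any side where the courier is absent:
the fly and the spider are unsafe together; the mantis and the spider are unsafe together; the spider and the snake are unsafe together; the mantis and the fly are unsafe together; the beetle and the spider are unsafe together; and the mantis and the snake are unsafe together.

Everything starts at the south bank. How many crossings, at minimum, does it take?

7

Counting alone: the courier can take at most 2 across per trip to the north bank, so moving all 5 needs at least 3 loaded trips out, with a return between consecutive ones — at least 5 crossings.
The safety rule pushes this higher. Following every safe sequence of crossings, the most of the 5 that can be at the north bank as the raft arrives there on crossing 5 is 4 — never all 5.
So no plan with fewer than 7 crossings exists, and this one achieves 7:
1. Courier goes to the north bank with the mantis and the spider.  [the south bank: the beetle, the fly, the snake | the north bank: the mantis, the spider]
2. Courier goes back to the south bank with the spider.  [the south bank: the beetle, the fly, the snake, the spider | the north bank: the mantis]
3. Courier goes to the north bank with the beetle and the spider.  [the south bank: the fly, the snake | the north bank: the beetle, the mantis, the spider]
4. Courier goes back to the south bank with the spider.  [the south bank: the fly, the snake, the spider | the north bank: the beetle, the mantis]
5. Courier goes to the north bank with the fly and the snake.  [the south bank: the spider | the north bank: the beetle, the fly, the mantis, the snake]
6. Courier goes back to the south bank with the mantis.  [the south bank: the mantis, the spider | the north bank: the beetle, the fly, the snake]
7. Courier goes to the north bank with the mantis and the spider.  [the south bank: — | the north bank: the beetle, the fly, the mantis, the snake, the spider]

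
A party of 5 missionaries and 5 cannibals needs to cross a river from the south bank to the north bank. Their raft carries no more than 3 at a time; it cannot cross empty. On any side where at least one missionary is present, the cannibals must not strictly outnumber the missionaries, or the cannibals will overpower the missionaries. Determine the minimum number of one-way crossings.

11

Counting alone: each trip to the north bank takes at most 3 across and each return brings at least 1 back, so after t trips out (and t−1 returns) at most 3t − (t−1) of the 10 are across; that first reaches 10 at t = 5, so at least 9 crossings are needed.
The safety rule pushes this higher. Following every safe sequence of crossings, the most of the 10 that can be at the north bank as the raft arrives there on crossing 9 is 9 — never all 10.
So no plan with fewer than 11 crossings exists, and this one achieves 11:
1. 2 cannibals → the north bank.  (the south bank: 5M 3C; the north bank: 0M 2C)
2. 1 cannibal ← the south bank.  (the south bank: 5M 4C; the north bank: 0M 1C)
3. 3 cannibals → the north bank.  (the south bank: 5M 1C; the north bank: 0M 4C)
4. 1 cannibal ← the south bank.  (the south bank: 5M 2C; the north bank: 0M 3C)
5. 3 missionaries → the north bank.  (the south bank: 2M 2C; the north bank: 3M 3C)
6. 1 missionary and 1 cannibal ← the south bank.  (the south bank: 3M 3C; the north bank: 2M 2C)
7. 3 missionaries → the north bank.  (the south bank: 0M 3C; the north bank: 5M 2C)
8. 1 cannibal ← the south bank.  (the south bank: 0M 4C; the north bank: 5M 1C)
9. 2 cannibals → the north bank.  (the south bank: 0M 2C; the north bank: 5M 3C)
10. 1 cannibal ← the south bank.  (the south bank: 0M 3C; the north bank: 5M 2C)
11. 3 cannibals → the north bank.  (the south bank: 0M 0C; the north bank: 5M 5C)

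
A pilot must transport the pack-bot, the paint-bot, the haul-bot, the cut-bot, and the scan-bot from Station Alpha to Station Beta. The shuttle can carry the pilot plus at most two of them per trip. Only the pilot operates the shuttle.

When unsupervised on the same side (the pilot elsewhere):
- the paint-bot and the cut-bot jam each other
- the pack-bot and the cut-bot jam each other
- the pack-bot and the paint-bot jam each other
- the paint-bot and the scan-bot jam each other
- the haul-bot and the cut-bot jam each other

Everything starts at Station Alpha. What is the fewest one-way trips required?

Counting alone: the pilot can take at most 2 across per trip to Station Beta, so moving all 5 needs at least 3 loaded trips out, with a return between consecutive ones — at least 5 crossings.
The safety rule pushes this higher. Following every safe sequence of crossings, the most of the 5 that can be at Station Beta as the shuttle arrives there on crossing 5 is 4 — never all 5.
So no plan with fewer than 7 crossings exists, and this one achieves 7:
1. Pilot goes to Station Beta with the cut-bot and the paint-bot.
2. Pilot goes back to Station Alpha with the paint-bot.
3. Pilot goes to Station Beta with the pack-bot and the scan-bot.
4. Pilot goes back to Station Alpha with the pack-bot.
5. Pilot goes to Station Beta with the haul-bot and the pack-bot.
6. Pilot goes back to Station Alpha with the cut-bot.
7. Pilot goes to Station Beta with the cut-bot and the paint-bot.

7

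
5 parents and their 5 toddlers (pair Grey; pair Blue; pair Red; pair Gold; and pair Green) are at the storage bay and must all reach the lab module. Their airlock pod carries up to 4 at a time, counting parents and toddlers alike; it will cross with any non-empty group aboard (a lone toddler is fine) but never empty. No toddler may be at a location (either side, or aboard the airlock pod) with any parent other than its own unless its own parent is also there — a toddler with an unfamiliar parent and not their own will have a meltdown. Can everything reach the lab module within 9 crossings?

Yes

Yes — this plan uses 7 crossings (≤ 9):
1. parent Grey and toddler Grey cross → the lab module.
2. parent Grey crosses ← the storage bay.
3. toddler Blue, toddler Gold, toddler Green, and toddler Red cross → the lab module.
4. toddler Grey crosses ← the storage bay.
5. parent Blue, parent Gold, parent Green, and parent Red cross → the lab module.
6. parent Blue and toddler Blue cross ← the storage bay.
7. parent Blue, parent Grey, toddler Blue, and toddler Grey cross → the lab module.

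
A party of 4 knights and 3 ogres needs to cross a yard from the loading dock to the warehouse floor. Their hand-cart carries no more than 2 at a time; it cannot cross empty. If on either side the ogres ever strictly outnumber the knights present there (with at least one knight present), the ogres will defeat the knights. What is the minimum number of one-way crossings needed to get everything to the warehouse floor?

11

Counting alone: each trip to the warehouse floor takes at most 2 across and each return brings at least 1 back, so after t trips out (and t−1 returns) at most 2t − (t−1) of the 7 are across; that first reaches 7 at t = 6, so at least 11 crossings are needed.
The plan below uses exactly 11 crossings, so it is optimal:
1. 2 ogres → the warehouse floor.  (the loading dock: 4K 1O; the warehouse floor: 0K 2O)
2. 1 ogre ← the loading dock.  (the loading dock: 4K 2O; the warehouse floor: 0K 1O)
3. 2 ogres → the warehouse floor.  (the loading dock: 4K 0O; the warehouse floor: 0K 3O)
4. 1 ogre ← the loading dock.  (the loading dock: 4K 1O; the warehouse floor: 0K 2O)
5. 2 knights → the warehouse floor.  (the loading dock: 2K 1O; the warehouse floor: 2K 2O)
6. 1 ogre ← the loading dock.  (the loading dock: 2K 2O; the warehouse floor: 2K 1O)
7. 1 knight and 1 ogre → the warehouse floor.  (the loading dock: 1K 1O; the warehouse floor: 3K 2O)
8. 1 knight ← the loading dock.  (the loading dock: 2K 1O; the warehouse floor: 2K 2O)
9. 1 knight and 1 ogre → the warehouse floor.  (the loading dock: 1K 0O; the warehouse floor: 3K 3O)
10. 1 ogre ← the loading dock.  (the loading dock: 1K 1O; the warehouse floor: 3K 2O)
11. 1 knight and 1 ogre → the warehouse floor.  (the loading dock: 0K 0O; the warehouse floor: 4K 3O)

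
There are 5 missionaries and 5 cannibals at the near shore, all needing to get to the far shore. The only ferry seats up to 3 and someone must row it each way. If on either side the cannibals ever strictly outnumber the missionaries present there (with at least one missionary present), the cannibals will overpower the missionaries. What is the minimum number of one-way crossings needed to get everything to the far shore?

Counting alone: each trip to the far shore takes at most 3 across and each return brings at least 1 back, so after t trips out (and t−1 returns) at most 3t − (t−1) of the 10 are across; that first reaches 10 at t = 5, so at least 9 crossings are needed.
The safety rule pushes this higher. Following every safe sequence of crossings, the most of the 10 that can be at the far shore as the ferry arrives there on crossing 9 is 9 — never all 10.
So no plan with fewer than 11 crossings exists, and this one achieves 11:
1. 2 cannibals → the far shore.  (the near shore: 5M 3C; the far shore: 0M 2C)
2. 1 cannibal ← the near shore.  (the near shore: 5M 4C; the far shore: 0M 1C)
3. 3 cannibals → the far shore.  (the near shore: 5M 1C; the far shore: 0M 4C)
4. 1 cannibal ← the near shore.  (the near shore: 5M 2C; the far shore: 0M 3C)
5. 3 missionaries → the far shore.  (the near shore: 2M 2C; the far shore: 3M 3C)
6. 1 missionary and 1 cannibal ← the near shore.  (the near shore: 3M 3C; the far shore: 2M 2C)
7. 3 missionaries → the far shore.  (the near shore: 0M 3C; the far shore: 5M 2C)
8. 1 cannibal ← the near shore.  (the near shore: 0M 4C; the far shore: 5M 1C)
9. 2 cannibals → the far shore.  (the near shore: 0M 2C; the far shore: 5M 3C)
10. 1 cannibal ← the near shore.  (the near shore: 0M 3C; the far shore: 5M 2C)
11. 3 cannibals → the far shore.  (the near shore: 0M 0C; the far shore: 5M 5C)

11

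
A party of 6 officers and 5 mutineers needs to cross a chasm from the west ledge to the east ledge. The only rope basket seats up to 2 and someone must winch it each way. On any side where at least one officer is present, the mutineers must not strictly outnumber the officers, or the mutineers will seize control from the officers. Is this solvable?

1. 2 mutineers → the east ledge.  (the west ledge: 6O 3M; the east ledge: 0O 2M)
2. 1 mutineer ← the west ledge.  (the west ledge: 6O 4M; the east ledge: 0O 1M)
3. 2 mutineers → the east ledge.  (the west ledge: 6O 2M; the east ledge: 0O 3M)
4. 1 mutineer ← the west ledge.  (the west ledge: 6O 3M; the east ledge: 0O 2M)
5. 2 officers → the east ledge.  (the west ledge: 4O 3M; the east ledge: 2O 2M)
6. 1 mutineer ← the west ledge.  (the west ledge: 4O 4M; the east ledge: 2O 1M)
7. 1 officer and 1 mutineer → the east ledge.  (the west ledge: 3O 3M; the east ledge: 3O 2M)
8. 1 officer ← the west ledge.  (the west ledge: 4O 3M; the east ledge: 2O 2M)
9. 1 officer and 1 mutineer → the east ledge.  (the west ledge: 3O 2M; the east ledge: 3O 3M)
10. 1 mutineer ← the west ledge.  (the west ledge: 3O 3M; the east ledge: 3O 2M)
11. 1 officer and 1 mutineer → the east ledge.  (the west ledge: 2O 2M; the east ledge: 4O 3M)
12. 1 officer ← the west ledge.  (the west ledge: 3O 2M; the east ledge: 3O 3M)
13. 1 officer and 1 mutineer → the east ledge.  (the west ledge: 2O 1M; the east ledge: 4O 4M)
14. 1 mutineer ← the west ledge.  (the west ledge: 2O 2M; the east ledge: 4O 3M)
15. 1 officer and 1 mutineer → the east ledge.  (the west ledge: 1O 1M; the east ledge: 5O 4M)
16. 1 officer ← the west ledge.  (the west ledge: 2O 1M; the east ledge: 4O 4M)
17. 1 officer and 1 mutineer → the east ledge.  (the west ledge: 1O 0M; the east ledge: 5O 5M)
18. 1 mutineer ← the west ledge.  (the west ledge: 1O 1M; the east ledge: 5O 4M)
19. 1 officer and 1 mutineer → the east ledge.  (the west ledge: 0O 0M; the east ledge: 6O 5M)

Yes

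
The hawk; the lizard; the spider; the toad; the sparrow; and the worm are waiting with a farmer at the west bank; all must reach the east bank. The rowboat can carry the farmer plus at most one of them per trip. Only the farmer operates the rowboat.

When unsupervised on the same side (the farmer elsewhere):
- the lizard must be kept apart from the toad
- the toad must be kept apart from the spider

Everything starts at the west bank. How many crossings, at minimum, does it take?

Counting alone: the farmer can take at most 1 across per trip to the east bank, so moving all 6 needs at least 6 loaded trips out, with a return between consecutive ones — at least 11 crossings.
The safety rule pushes this higher. Following every safe sequence of crossings, the most of the 6 that can be at the east bank as the rowboat arrives there on crossing 11 is 5 — never all 6.
So no plan with fewer than 13 crossings exists, and this one achieves 13:
1. Farmer goes to the east bank with the toad.
2. Farmer goes back to the west bank alone.
3. Farmer goes to the east bank with the hawk.
4. Farmer goes back to the west bank alone.
5. Farmer goes to the east bank with the lizard.
6. Farmer goes back to the west bank with the toad.
7. Farmer goes to the east bank with the spider.
8. Farmer goes back to the west bank alone.
9. Farmer goes to the east bank with the sparrow.
10. Farmer goes back to the west bank alone.
11. Farmer goes to the east bank with the worm.
12. Farmer goes back to the west bank alone.
13. Farmer goes to the east bank with the toad.

13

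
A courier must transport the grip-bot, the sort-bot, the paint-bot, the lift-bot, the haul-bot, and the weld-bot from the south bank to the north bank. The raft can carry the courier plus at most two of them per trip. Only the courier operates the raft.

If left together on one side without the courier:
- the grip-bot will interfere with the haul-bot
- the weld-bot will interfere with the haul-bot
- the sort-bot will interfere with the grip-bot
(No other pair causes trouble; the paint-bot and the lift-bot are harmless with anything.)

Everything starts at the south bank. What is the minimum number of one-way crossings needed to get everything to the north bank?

Counting alone: the courier can take at most 2 across per trip to the north bank, so moving all 6 needs at least 3 loaded trips out, with a return between consecutive ones — at least 5 crossings.
The plan below uses exactly 5 crossings, so it is optimal:
1. Courier goes to the north bank with the grip-bot and the weld-bot.
2. Courier goes back to the south bank alone.
3. Courier goes to the north bank with the lift-bot and the paint-bot.
4. Courier goes back to the south bank alone.
5. Courier goes to the north bank with the haul-bot and the sort-bot.

5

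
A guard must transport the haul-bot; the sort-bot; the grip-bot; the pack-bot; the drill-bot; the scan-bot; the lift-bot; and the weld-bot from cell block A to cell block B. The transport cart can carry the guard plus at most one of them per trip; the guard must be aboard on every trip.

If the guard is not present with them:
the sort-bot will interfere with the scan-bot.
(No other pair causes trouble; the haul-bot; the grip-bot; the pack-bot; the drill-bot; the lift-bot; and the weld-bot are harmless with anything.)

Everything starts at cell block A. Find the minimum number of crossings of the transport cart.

15

Counting alone: the guard can take at most 1 across per trip to cell block B, so moving all 8 needs at least 8 loaded trips out, with a return between consecutive ones — at least 15 crossings.
The plan below uses exactly 15 crossings, so it is optimal:
1. Guard goes to cell block B with the sort-bot.  [cell block A: the drill-bot, the grip-bot, the haul-bot, the lift-bot, the pack-bot, the scan-bot, the weld-bot | cell block B: the sort-bot]
2. Guard goes back to cell block A alone.  [cell block A: the drill-bot, the grip-bot, the haul-bot, the lift-bot, the pack-bot, the scan-bot, the weld-bot | cell block B: the sort-bot]
3. Guard goes to cell block B with the haul-bot.  [cell block A: the drill-bot, the grip-bot, the lift-bot, the pack-bot, the scan-bot, the weld-bot | cell block B: the haul-bot, the sort-bot]
4. Guard goes back to cell block A alone.  [cell block A: the drill-bot, the grip-bot, the lift-bot, the pack-bot, the scan-bot, the weld-bot | cell block B: the haul-bot, the sort-bot]
5. Guard goes to cell block B with the grip-bot.  [cell block A: the drill-bot, the lift-bot, the pack-bot, the scan-bot, the weld-bot | cell block B: the grip-bot, the haul-bot, the sort-bot]
6. Guard goes back to cell block A alone.  [cell block A: the drill-bot, the lift-bot, the pack-bot, the scan-bot, the weld-bot | cell block B: the grip-bot, the haul-bot, the sort-bot]
7. Guard goes to cell block B with the pack-bot.  [cell block A: the drill-bot, the lift-bot, the scan-bot, the weld-bot | cell block B: the grip-bot, the haul-bot, the pack-bot, the sort-bot]
8. Guard goes back to cell block A alone.  [cell block A: the drill-bot, the lift-bot, the scan-bot, the weld-bot | cell block B: the grip-bot, the haul-bot, the pack-bot, the sort-bot]
9. Guard goes to cell block B with the drill-bot.  [cell block A: the lift-bot, the scan-bot, the weld-bot | cell block B: the drill-bot, the grip-bot, the haul-bot, the pack-bot, the sort-bot]
10. Guard goes back to cell block A alone.  [cell block A: the lift-bot, the scan-bot, the weld-bot | cell block B: the drill-bot, the grip-bot, the haul-bot, the pack-bot, the sort-bot]
11. Guard goes to cell block B with the lift-bot.  [cell block A: the scan-bot, the weld-bot | cell block B: the drill-bot, the grip-bot, the haul-bot, the lift-bot, the pack-bot, the sort-bot]
12. Guard goes back to cell block A alone.  [cell block A: the scan-bot, the weld-bot | cell block B: the drill-bot, the grip-bot, the haul-bot, the lift-bot, the pack-bot, the sort-bot]
13. Guard goes to cell block B with the weld-bot.  [cell block A: the scan-bot | cell block B: the drill-bot, the grip-bot, the haul-bot, the lift-bot, the pack-bot, the sort-bot, the weld-bot]
14. Guard goes back to cell block A alone.  [cell block A: the scan-bot | cell block B: the drill-bot, the grip-bot, the haul-bot, the lift-bot, the pack-bot, the sort-bot, the weld-bot]
15. Guard goes to cell block B with the scan-bot.  [cell block A: — | cell block B: the drill-bot, the grip-bot, the haul-bot, the lift-bot, the pack-bot, the scan-bot, the sort-bot, the weld-bot]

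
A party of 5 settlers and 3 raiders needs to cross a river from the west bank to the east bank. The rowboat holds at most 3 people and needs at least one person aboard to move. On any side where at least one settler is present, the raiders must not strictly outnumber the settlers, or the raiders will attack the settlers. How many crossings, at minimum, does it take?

7

Counting alone: each trip to the east bank takes at most 3 across and each return brings at least 1 back, so after t trips out (and t−1 returns) at most 3t − (t−1) of the 8 are across; that first reaches 8 at t = 4, so at least 7 crossings are needed.
The plan below uses exactly 7 crossings, so it is optimal:
1. 2 raiders → the east bank.  (the west bank: 5S 1R; the east bank: 0S 2R)
2. 1 raider ← the west bank.  (the west bank: 5S 2R; the east bank: 0S 1R)
3. 2 settlers and 1 raider → the east bank.  (the west bank: 3S 1R; the east bank: 2S 2R)
4. 1 raider ← the west bank.  (the west bank: 3S 2R; the east bank: 2S 1R)
5. 1 settler and 2 raiders → the east bank.  (the west bank: 2S 0R; the east bank: 3S 3R)
6. 1 raider ← the west bank.  (the west bank: 2S 1R; the east bank: 3S 2R)
7. 2 settlers and 1 raider → the east bank.  (the west bank: 0S 0R; the east bank: 5S 3R)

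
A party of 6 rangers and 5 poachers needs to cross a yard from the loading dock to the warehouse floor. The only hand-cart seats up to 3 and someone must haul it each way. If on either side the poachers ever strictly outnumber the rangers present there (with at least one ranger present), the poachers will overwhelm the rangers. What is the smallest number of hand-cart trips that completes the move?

Counting alone: each trip to the warehouse floor takes at most 3 across and each return brings at least 1 back, so after t trips out (and t−1 returns) at most 3t − (t−1) of the 11 are across; that first reaches 11 at t = 5, so at least 9 crossings are needed.
The plan below uses exactly 9 crossings, so it is optimal:
1. 3 poachers → the warehouse floor.  (the loading dock: 6R 2P; the warehouse floor: 0R 3P)
2. 1 poacher ← the loading dock.  (the loading dock: 6R 3P; the warehouse floor: 0R 2P)
3. 3 rangers → the warehouse floor.  (the loading dock: 3R 3P; the warehouse floor: 3R 2P)
4. 1 ranger ← the loading dock.  (the loading dock: 4R 3P; the warehouse floor: 2R 2P)
5. 2 rangers and 1 poacher → the warehouse floor.  (the loading dock: 2R 2P; the warehouse floor: 4R 3P)
6. 1 ranger ← the loading dock.  (the loading dock: 3R 2P; the warehouse floor: 3R 3P)
7. 2 rangers and 1 poacher → the warehouse floor.  (the loading dock: 1R 1P; the warehouse floor: 5R 4P)
8. 1 ranger ← the loading dock.  (the loading dock: 2R 1P; the warehouse floor: 4R 4P)
9. 2 rangers and 1 poacher → the warehouse floor.  (the loading dock: 0R 0P; the warehouse floor: 6R 5P)

9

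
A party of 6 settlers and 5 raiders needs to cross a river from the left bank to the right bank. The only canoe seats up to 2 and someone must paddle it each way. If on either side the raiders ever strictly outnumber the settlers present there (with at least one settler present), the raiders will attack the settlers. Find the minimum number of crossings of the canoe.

Counting alone: each trip to the right bank takes at most 2 across and each return brings at least 1 back, so after t trips out (and t−1 returns) at most 2t − (t−1) of the 11 are across; that first reaches 11 at t = 10, so at least 19 crossings are needed.
The plan below uses exactly 19 crossings, so it is optimal:
1. 2 raiders → the right bank.  (the left bank: 6S 3R; the right bank: 0S 2R)
2. 1 raider ← the left bank.  (the left bank: 6S 4R; the right bank: 0S 1R)
3. 2 raiders → the right bank.  (the left bank: 6S 2R; the right bank: 0S 3R)
4. 1 raider ← the left bank.  (the left bank: 6S 3R; the right bank: 0S 2R)
5. 2 settlers → the right bank.  (the left bank: 4S 3R; the right bank: 2S 2R)
6. 1 raider ← the left bank.  (the left bank: 4S 4R; the right bank: 2S 1R)
7. 1 settler and 1 raider → the right bank.  (the left bank: 3S 3R; the right bank: 3S 2R)
8. 1 settler ← the left bank.  (the left bank: 4S 3R; the right bank: 2S 2R)
9. 1 settler and 1 raider → the right bank.  (the left bank: 3S 2R; the right bank: 3S 3R)
10. 1 raider ← the left bank.  (the left bank: 3S 3R; the right bank: 3S 2R)
11. 1 settler and 1 raider → the right bank.  (the left bank: 2S 2R; the right bank: 4S 3R)
12. 1 settler ← the left bank.  (the left bank: 3S 2R; the right bank: 3S 3R)
13. 1 settler and 1 raider → the right bank.  (the left bank: 2S 1R; the right bank: 4S 4R)
14. 1 raider ← the left bank.  (the left bank: 2S 2R; the right bank: 4S 3R)
15. 1 settler and 1 raider → the right bank.  (the left bank: 1S 1R; the right bank: 5S 4R)
16. 1 settler ← the left bank.  (the left bank: 2S 1R; the right bank: 4S 4R)
17. 1 settler and 1 raider → the right bank.  (the left bank: 1S 0R; the right bank: 5S 5R)
18. 1 raider ← the left bank.  (the left bank: 1S 1R; the right bank: 5S 4R)
19. 1 settler and 1 raider → the right bank.  (the left bank: 0S 0R; the right bank: 6S 5R)

19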